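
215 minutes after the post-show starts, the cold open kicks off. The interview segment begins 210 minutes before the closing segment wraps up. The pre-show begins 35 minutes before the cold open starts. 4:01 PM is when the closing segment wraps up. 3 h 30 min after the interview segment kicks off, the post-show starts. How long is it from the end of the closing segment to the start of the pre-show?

The interview segment starts at 4:01 PM − 210 min = 12:31 PM.
The post-show starts at 12:31 PM + 210 min = 4:01 PM.
The cold open starts at 4:01 PM + 215 min = 7:36 PM.
The pre-show starts at 7:36 PM − 35 min = 7:01 PM.
From 4:01 PM to 7:01 PM is 3 hours.

3 hours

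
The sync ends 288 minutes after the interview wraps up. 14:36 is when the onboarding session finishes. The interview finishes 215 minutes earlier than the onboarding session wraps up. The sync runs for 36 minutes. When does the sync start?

The interview ends at 14:36 − 215 min = 11:01.
The sync ends at 11:01 + 288 min = 15:49.
The sync starts at 15:49 − 36 min = 15:13.

15:13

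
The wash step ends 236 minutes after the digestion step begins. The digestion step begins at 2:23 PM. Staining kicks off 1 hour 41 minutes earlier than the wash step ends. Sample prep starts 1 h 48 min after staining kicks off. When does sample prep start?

The wash step ends at 2:23 PM + 236 min = 6:19 PM.
Staining starts at 6:19 PM − 101 min = 4:38 PM.
Sample prep starts at 4:38 PM + 108 min = 6:26 PM.

6:26 PM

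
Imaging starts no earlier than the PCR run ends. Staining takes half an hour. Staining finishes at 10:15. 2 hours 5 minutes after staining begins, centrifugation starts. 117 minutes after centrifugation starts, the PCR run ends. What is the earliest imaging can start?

13:47

Staining starts at 10:15 − 30 min = 09:45.
Centrifugation starts at 09:45 + 125 min = 11:50.
The PCR run ends at 11:50 + 117 min = 13:47.
Imaging is bounded by the PCR run, so the earliest it can start is 13:47.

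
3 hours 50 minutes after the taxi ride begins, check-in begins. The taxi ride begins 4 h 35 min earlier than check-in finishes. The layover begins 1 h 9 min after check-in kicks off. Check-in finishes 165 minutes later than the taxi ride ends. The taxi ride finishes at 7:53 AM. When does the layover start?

Check-in ends at 7:53 AM + 165 min = 10:38 AM.
The taxi ride starts at 10:38 AM − 275 min = 6:03 AM.
Check-in starts at 6:03 AM + 230 min = 9:53 AM.
The layover starts at 9:53 AM + 69 min = 11:02 AM.

11:02 AM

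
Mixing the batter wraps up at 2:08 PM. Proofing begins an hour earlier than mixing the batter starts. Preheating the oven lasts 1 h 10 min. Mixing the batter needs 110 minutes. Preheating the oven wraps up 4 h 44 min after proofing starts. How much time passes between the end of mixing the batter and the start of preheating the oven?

44 minutes

Mixing the batter starts at 2:08 PM − 110 min = 12:18 PM.
Proofing starts at 12:18 PM − 60 min = 11:18 AM.
Preheating the oven ends at 11:18 AM + 284 min = 4:02 PM.
Preheating the oven starts at 4:02 PM − 70 min = 2:52 PM.
From 2:08 PM to 2:52 PM is 44 minutes.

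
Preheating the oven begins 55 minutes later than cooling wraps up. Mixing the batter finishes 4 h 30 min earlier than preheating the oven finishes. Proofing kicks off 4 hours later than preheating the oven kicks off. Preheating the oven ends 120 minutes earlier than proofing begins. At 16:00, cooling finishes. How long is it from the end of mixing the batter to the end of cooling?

Preheating the oven starts at 16:00 + 55 min = 16:55.
Proofing starts at 16:55 + 240 min = 20:55.
Preheating the oven ends at 20:55 − 120 min = 18:55.
Mixing the batter ends at 18:55 − 270 min = 14:25.
From 14:25 to 16:00 is 1 h 35 min.

1 h 35 min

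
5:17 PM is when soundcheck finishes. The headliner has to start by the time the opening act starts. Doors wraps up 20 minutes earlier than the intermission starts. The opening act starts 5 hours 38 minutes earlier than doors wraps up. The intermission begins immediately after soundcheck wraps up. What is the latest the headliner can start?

The intermission starts at 5:17 PM.
Doors ends at 5:17 PM − 20 min = 4:57 PM.
The opening act starts at 4:57 PM − 338 min = 11:19 AM.
The headliner is bounded by the opening act, so the latest it can start is 11:19 AM.

11:19 AM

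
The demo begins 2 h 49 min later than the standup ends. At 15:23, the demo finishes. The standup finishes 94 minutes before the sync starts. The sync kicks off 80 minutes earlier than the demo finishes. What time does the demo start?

The sync starts at 15:23 − 80 min = 14:03.
The standup ends at 14:03 − 94 min = 12:29.
The demo starts at 12:29 + 169 min = 15:18.

15:18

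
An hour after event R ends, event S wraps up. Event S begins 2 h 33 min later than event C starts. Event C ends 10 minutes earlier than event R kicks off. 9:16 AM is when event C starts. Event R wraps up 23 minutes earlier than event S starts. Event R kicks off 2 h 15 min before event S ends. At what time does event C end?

10:01 AM

Event S starts at 9:16 AM + 153 min = 11:49 AM.
Event R ends at 11:49 AM − 23 min = 11:26 AM.
Event S ends at 11:26 AM + 60 min = 12:26 PM.
Event R starts at 12:26 PM − 135 min = 10:11 AM.
Event C ends at 10:11 AM − 10 min = 10:01 AM.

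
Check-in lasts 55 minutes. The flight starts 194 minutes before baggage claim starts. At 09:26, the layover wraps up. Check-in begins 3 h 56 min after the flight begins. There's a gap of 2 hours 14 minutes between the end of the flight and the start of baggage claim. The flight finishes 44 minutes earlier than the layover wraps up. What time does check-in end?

The flight ends at 09:26 − 44 min = 08:42.
Baggage claim starts at 08:42 + 134 min = 10:56.
The flight starts at 10:56 − 194 min = 07:42.
Check-in starts at 07:42 + 236 min = 11:38.
Check-in ends at 11:38 + 55 min = 12:33.

12:33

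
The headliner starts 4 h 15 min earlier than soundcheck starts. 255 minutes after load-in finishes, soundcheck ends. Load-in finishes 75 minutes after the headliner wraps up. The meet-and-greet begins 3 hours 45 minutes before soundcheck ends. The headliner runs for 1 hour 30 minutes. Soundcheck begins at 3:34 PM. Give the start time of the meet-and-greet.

2:34 PM

The headliner starts at 3:34 PM − 255 min = 11:19 AM.
The headliner ends at 11:19 AM + 90 min = 12:49 PM.
Load-in ends at 12:49 PM + 75 min = 2:04 PM.
Soundcheck ends at 2:04 PM + 255 min = 6:19 PM.
The meet-and-greet starts at 6:19 PM − 225 min = 2:34 PM.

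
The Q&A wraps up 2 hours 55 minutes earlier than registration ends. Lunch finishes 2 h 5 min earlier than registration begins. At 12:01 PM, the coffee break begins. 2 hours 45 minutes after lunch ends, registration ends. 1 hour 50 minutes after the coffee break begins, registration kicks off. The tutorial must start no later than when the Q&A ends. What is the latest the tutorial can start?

11:36 AM

Registration starts at 12:01 PM + 110 min = 1:51 PM.
Lunch ends at 1:51 PM − 125 min = 11:46 AM.
Registration ends at 11:46 AM + 165 min = 2:31 PM.
The Q&A ends at 2:31 PM − 175 min = 11:36 AM.
The tutorial is bounded by the Q&A, so the latest it can start is 11:36 AM.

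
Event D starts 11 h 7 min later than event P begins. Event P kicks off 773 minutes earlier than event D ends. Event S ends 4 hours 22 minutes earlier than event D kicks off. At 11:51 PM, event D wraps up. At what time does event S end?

5:43 PM

Event P starts at 11:51 PM − 773 min = 10:58 AM.
Event D starts at 10:58 AM + 667 min = 10:05 PM.
Event S ends at 10:05 PM − 262 min = 5:43 PM.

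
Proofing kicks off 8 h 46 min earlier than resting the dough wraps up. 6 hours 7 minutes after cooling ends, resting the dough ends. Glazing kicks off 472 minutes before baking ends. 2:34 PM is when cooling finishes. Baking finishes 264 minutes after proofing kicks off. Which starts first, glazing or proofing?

glazing

Resting the dough ends at 2:34 PM + 367 min = 8:41 PM.
Proofing starts at 8:41 PM − 526 min = 11:55 AM.
Baking ends at 11:55 AM + 264 min = 4:19 PM.
Glazing starts at 4:19 PM − 472 min = 8:27 AM.
Glazing starts at 8:27 AM and proofing starts at 11:55 AM, so glazing is first.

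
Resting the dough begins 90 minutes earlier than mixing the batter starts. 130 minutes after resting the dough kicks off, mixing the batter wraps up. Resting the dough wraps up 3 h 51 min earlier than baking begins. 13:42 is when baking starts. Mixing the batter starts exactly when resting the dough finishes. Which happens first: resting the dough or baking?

resting the dough

Resting the dough ends at 13:42 − 231 min = 09:51.
So mixing the batter starts at 09:51.
Resting the dough starts at 09:51 − 90 min = 08:21.
Resting the dough starts at 08:21 and baking starts at 13:42, so resting the dough is first.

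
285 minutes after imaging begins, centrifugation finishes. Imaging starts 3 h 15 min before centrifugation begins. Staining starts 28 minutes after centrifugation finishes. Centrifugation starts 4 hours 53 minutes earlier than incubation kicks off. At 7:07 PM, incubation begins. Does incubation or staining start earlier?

Centrifugation starts at 7:07 PM − 293 min = 2:14 PM.
Imaging starts at 2:14 PM − 195 min = 10:59 AM.
Centrifugation ends at 10:59 AM + 285 min = 3:44 PM.
Staining starts at 3:44 PM + 28 min = 4:12 PM.
Incubation starts at 7:07 PM and staining starts at 4:12 PM, so staining is first.

staining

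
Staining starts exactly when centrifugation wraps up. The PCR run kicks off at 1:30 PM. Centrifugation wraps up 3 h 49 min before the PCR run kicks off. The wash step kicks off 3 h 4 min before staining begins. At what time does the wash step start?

Centrifugation ends at 1:30 PM − 229 min = 9:41 AM.
So staining starts at 9:41 AM.
The wash step starts at 9:41 AM − 184 min = 6:37 AM.

6:37 AM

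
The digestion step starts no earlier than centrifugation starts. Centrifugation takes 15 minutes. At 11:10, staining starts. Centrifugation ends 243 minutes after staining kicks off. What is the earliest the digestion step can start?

Centrifugation ends at 11:10 + 243 min = 15:13.
Centrifugation starts at 15:13 − 15 min = 14:58.
The digestion step is bounded by centrifugation, so the earliest it can start is 14:58.

14:58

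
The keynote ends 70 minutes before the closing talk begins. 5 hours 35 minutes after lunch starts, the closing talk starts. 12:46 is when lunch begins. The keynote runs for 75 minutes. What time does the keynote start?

The closing talk starts at 12:46 + 335 min = 18:21.
The keynote ends at 18:21 − 70 min = 17:11.
The keynote starts at 17:11 − 75 min = 15:56.

15:56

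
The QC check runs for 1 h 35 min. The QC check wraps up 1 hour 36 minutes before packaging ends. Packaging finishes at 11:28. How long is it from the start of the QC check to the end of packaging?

The QC check ends at 11:28 − 96 min = 09:52.
The QC check starts at 09:52 − 95 min = 08:17.
From 08:17 to 11:28 is 191 minutes.

191 minutes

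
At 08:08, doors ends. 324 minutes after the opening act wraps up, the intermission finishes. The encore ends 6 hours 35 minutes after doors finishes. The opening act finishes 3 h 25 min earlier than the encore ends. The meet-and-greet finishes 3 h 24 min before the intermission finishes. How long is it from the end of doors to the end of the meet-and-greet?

5 hours 10 minutes

The encore ends at 08:08 + 395 min = 14:43.
The opening act ends at 14:43 − 205 min = 11:18.
The intermission ends at 11:18 + 324 min = 16:42.
The meet-and-greet ends at 16:42 − 204 min = 13:18.
From 08:08 to 13:18 is 5 hours 10 minutes.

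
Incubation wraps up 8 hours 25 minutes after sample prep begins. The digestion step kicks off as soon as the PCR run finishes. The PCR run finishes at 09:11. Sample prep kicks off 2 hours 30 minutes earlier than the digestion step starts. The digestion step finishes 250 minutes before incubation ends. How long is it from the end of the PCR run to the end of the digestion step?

1 hour 45 minutes

The digestion step starts at 09:11.
Sample prep starts at 09:11 − 150 min = 06:41.
Incubation ends at 06:41 + 505 min = 15:06.
The digestion step ends at 15:06 − 250 min = 10:56.
From 09:11 to 10:56 is 1 hour 45 minutes.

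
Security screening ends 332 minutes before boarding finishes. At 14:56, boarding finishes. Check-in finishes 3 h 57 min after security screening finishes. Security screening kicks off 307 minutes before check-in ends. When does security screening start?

Security screening ends at 14:56 − 332 min = 09:24.
Check-in ends at 09:24 + 237 min = 13:21.
Security screening starts at 13:21 − 307 min = 08:14.

08:14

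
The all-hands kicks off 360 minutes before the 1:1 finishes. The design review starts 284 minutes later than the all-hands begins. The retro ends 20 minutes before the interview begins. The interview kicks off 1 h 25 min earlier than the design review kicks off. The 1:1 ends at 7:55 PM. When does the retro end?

4:54 PM

The all-hands starts at 7:55 PM − 360 min = 1:55 PM.
The design review starts at 1:55 PM + 284 min = 6:39 PM.
The interview starts at 6:39 PM − 85 min = 5:14 PM.
The retro ends at 5:14 PM − 20 min = 4:54 PM.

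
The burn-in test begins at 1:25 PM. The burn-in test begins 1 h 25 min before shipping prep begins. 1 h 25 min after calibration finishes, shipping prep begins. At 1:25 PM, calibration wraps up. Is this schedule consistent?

Shipping prep starts at 1:25 PM + 85 min = 2:50 PM.
The burn-in test starts at 2:50 PM − 85 min = 1:25 PM.
That matches the stated 1:25 PM, so the schedule is consistent.

Yes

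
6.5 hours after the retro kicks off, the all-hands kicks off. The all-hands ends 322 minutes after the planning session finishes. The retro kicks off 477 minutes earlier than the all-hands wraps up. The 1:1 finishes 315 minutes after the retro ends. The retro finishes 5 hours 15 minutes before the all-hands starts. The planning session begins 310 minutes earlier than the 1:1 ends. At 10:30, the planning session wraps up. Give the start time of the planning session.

09:15

The all-hands ends at 10:30 + 322 min = 15:52.
The retro starts at 15:52 − 477 min = 07:55.
The all-hands starts at 07:55 + 390 min = 14:25.
The retro ends at 14:25 − 315 min = 09:10.
The 1:1 ends at 09:10 + 315 min = 14:25.
The planning session starts at 14:25 − 310 min = 09:15.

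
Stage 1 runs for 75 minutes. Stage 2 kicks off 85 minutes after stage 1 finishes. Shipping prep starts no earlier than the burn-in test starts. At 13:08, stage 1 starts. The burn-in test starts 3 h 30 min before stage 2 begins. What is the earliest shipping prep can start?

Stage 1 ends at 13:08 + 75 min = 14:23.
Stage 2 starts at 14:23 + 85 min = 15:48.
The burn-in test starts at 15:48 − 210 min = 12:18.
Shipping prep is bounded by the burn-in test, so the earliest it can start is 12:18.

12:18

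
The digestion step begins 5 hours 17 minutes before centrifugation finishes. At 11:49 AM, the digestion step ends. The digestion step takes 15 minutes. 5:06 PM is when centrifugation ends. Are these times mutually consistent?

The digestion step starts at 5:06 PM − 317 min = 11:49 AM.
The digestion step ends at 11:49 AM + 15 min = 12:04 PM.
But the digestion step is also said to end at 11:49 AM — a 15-minute conflict.

No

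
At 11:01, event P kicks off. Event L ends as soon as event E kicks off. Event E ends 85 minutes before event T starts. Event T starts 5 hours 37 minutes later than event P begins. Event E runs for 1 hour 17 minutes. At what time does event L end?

Event T starts at 11:01 + 337 min = 16:38.
Event E ends at 16:38 − 85 min = 15:13.
Event E starts at 15:13 − 77 min = 13:56.
So event L ends at 13:56.

13:56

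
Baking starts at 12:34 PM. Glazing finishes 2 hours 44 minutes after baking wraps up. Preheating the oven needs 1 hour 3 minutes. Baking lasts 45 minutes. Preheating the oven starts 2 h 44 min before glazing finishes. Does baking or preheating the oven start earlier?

baking

Baking ends at 12:34 PM + 45 min = 1:19 PM.
Glazing ends at 1:19 PM + 164 min = 4:03 PM.
Preheating the oven starts at 4:03 PM − 164 min = 1:19 PM.
Baking starts at 12:34 PM and preheating the oven starts at 1:19 PM, so baking is first.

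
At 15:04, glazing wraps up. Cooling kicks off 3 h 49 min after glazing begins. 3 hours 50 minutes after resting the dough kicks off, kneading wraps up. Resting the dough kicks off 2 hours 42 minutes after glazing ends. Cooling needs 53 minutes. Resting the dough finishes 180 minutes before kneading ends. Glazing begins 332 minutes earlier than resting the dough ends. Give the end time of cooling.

17:46

Resting the dough starts at 15:04 + 162 min = 17:46.
Kneading ends at 17:46 + 230 min = 21:36.
Resting the dough ends at 21:36 − 180 min = 18:36.
Glazing starts at 18:36 − 332 min = 13:04.
Cooling starts at 13:04 + 229 min = 16:53.
Cooling ends at 16:53 + 53 min = 17:46.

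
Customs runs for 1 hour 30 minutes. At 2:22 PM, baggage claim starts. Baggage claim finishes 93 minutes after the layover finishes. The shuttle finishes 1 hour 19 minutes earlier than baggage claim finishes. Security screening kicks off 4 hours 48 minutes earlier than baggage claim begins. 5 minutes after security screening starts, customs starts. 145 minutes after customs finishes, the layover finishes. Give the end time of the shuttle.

Security screening starts at 2:22 PM − 288 min = 9:34 AM.
Customs starts at 9:34 AM + 5 min = 9:39 AM.
Customs ends at 9:39 AM + 90 min = 11:09 AM.
The layover ends at 11:09 AM + 145 min = 1:34 PM.
Baggage claim ends at 1:34 PM + 93 min = 3:07 PM.
The shuttle ends at 3:07 PM − 79 min = 1:48 PM.

1:48 PM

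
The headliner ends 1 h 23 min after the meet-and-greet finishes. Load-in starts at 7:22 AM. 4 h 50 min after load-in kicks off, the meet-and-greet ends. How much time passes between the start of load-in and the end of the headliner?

The meet-and-greet ends at 7:22 AM + 290 min = 12:12 PM.
The headliner ends at 12:12 PM + 83 min = 1:35 PM.
From 7:22 AM to 1:35 PM is 6 h 13 min.

6 h 13 min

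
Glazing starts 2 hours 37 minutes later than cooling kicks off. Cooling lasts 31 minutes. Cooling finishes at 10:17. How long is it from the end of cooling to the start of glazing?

126 minutes

Cooling starts at 10:17 − 31 min = 09:46.
Glazing starts at 09:46 + 157 min = 12:23.
From 10:17 to 12:23 is 126 minutes.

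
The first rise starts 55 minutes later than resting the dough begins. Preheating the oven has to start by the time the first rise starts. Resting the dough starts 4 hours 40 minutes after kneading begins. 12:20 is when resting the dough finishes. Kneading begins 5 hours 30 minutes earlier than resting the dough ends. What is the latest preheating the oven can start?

Kneading starts at 12:20 − 330 min = 06:50.
Resting the dough starts at 06:50 + 280 min = 11:30.
The first rise starts at 11:30 + 55 min = 12:25.
Preheating the oven is bounded by the first rise, so the latest it can start is 12:25.

12:25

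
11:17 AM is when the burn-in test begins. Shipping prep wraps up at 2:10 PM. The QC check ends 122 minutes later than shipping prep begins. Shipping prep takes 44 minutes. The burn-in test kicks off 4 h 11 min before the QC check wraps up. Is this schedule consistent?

Shipping prep starts at 2:10 PM − 44 min = 1:26 PM.
The QC check ends at 1:26 PM + 122 min = 3:28 PM.
The burn-in test starts at 3:28 PM − 251 min = 11:17 AM.
That matches the stated 11:17 AM, so the schedule is consistent.

Yes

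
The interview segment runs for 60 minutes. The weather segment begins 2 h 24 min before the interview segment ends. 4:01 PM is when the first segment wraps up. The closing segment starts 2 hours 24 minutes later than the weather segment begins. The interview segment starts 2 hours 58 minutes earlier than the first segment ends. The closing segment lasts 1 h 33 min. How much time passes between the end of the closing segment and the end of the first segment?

25 minutes

The interview segment starts at 4:01 PM − 178 min = 1:03 PM.
The interview segment ends at 1:03 PM + 60 min = 2:03 PM.
The weather segment starts at 2:03 PM − 144 min = 11:39 AM.
The closing segment starts at 11:39 AM + 144 min = 2:03 PM.
The closing segment ends at 2:03 PM + 93 min = 3:36 PM.
From 3:36 PM to 4:01 PM is 25 minutes.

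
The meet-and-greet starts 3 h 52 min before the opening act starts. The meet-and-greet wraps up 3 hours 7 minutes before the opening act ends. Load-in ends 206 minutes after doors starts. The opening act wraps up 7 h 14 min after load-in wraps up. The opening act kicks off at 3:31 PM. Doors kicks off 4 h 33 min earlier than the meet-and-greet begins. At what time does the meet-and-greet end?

2:39 PM

The meet-and-greet starts at 3:31 PM − 232 min = 11:39 AM.
Doors starts at 11:39 AM − 273 min = 7:06 AM.
Load-in ends at 7:06 AM + 206 min = 10:32 AM.
The opening act ends at 10:32 AM + 434 min = 5:46 PM.
The meet-and-greet ends at 5:46 PM − 187 min = 2:39 PM.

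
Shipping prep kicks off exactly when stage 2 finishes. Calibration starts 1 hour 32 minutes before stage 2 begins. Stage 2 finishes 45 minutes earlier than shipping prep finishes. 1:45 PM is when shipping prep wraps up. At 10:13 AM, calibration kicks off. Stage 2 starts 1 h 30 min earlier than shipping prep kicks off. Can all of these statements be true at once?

Stage 2 ends at 1:45 PM − 45 min = 1:00 PM.
So shipping prep starts at 1:00 PM.
Stage 2 starts at 1:00 PM − 90 min = 11:30 AM.
Calibration starts at 11:30 AM − 92 min = 9:58 AM.
But calibration is also said to start at 10:13 AM — a 15-minute conflict.

No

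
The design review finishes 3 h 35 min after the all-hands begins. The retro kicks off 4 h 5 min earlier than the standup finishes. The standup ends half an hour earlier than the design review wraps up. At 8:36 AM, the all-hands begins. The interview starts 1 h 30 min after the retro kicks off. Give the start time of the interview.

9:06 AM

The design review ends at 8:36 AM + 215 min = 12:11 PM.
The standup ends at 12:11 PM − 30 min = 11:41 AM.
The retro starts at 11:41 AM − 245 min = 7:36 AM.
The interview starts at 7:36 AM + 90 min = 9:06 AM.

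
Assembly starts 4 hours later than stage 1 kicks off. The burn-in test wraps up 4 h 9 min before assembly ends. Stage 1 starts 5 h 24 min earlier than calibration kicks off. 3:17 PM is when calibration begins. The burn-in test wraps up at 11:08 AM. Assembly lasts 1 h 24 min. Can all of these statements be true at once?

Stage 1 starts at 3:17 PM − 324 min = 9:53 AM.
Assembly starts at 9:53 AM + 240 min = 1:53 PM.
Assembly ends at 1:53 PM + 84 min = 3:17 PM.
The burn-in test ends at 3:17 PM − 249 min = 11:08 AM.
That matches the stated 11:08 AM, so the schedule is consistent.

Yes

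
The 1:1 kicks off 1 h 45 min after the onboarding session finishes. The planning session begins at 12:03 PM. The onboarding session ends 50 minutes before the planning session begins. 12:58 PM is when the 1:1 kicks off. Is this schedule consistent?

Yes

The onboarding session ends at 12:03 PM − 50 min = 11:13 AM.
The 1:1 starts at 11:13 AM + 105 min = 12:58 PM.
That matches the stated 12:58 PM, so the schedule is consistent.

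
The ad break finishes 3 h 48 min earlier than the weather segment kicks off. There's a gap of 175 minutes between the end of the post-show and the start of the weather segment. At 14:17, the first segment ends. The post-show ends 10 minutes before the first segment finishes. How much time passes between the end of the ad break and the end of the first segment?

63 minutes

The post-show ends at 14:17 − 10 min = 14:07.
The weather segment starts at 14:07 + 175 min = 17:02.
The ad break ends at 17:02 − 228 min = 13:14.
From 13:14 to 14:17 is 63 minutes.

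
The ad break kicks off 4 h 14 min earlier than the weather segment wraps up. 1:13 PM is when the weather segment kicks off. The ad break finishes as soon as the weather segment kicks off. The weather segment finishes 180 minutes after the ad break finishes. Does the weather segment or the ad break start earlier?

the ad break

The ad break ends at 1:13 PM.
The weather segment ends at 1:13 PM + 180 min = 4:13 PM.
The ad break starts at 4:13 PM − 254 min = 11:59 AM.
The weather segment starts at 1:13 PM and the ad break starts at 11:59 AM, so the ad break is first.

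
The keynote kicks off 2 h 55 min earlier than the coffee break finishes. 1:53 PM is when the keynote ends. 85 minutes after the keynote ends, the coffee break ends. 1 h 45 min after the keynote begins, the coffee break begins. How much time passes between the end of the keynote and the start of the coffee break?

15 minutes

The coffee break ends at 1:53 PM + 85 min = 3:18 PM.
The keynote starts at 3:18 PM − 175 min = 12:23 PM.
The coffee break starts at 12:23 PM + 105 min = 2:08 PM.
From 1:53 PM to 2:08 PM is 15 minutes.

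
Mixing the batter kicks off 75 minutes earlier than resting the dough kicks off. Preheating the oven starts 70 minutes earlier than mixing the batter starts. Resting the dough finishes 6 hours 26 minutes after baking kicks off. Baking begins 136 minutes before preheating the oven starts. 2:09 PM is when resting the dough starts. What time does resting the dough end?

Mixing the batter starts at 2:09 PM − 75 min = 12:54 PM.
Preheating the oven starts at 12:54 PM − 70 min = 11:44 AM.
Baking starts at 11:44 AM − 136 min = 9:28 AM.
Resting the dough ends at 9:28 AM + 386 min = 3:54 PM.

3:54 PM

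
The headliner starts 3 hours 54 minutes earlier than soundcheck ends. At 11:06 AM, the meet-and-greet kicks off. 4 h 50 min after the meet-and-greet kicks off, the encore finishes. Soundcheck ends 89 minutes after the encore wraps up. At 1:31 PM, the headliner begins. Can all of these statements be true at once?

The encore ends at 11:06 AM + 290 min = 3:56 PM.
Soundcheck ends at 3:56 PM + 89 min = 5:25 PM.
The headliner starts at 5:25 PM − 234 min = 1:31 PM.
That matches the stated 1:31 PM, so the schedule is consistent.

Yes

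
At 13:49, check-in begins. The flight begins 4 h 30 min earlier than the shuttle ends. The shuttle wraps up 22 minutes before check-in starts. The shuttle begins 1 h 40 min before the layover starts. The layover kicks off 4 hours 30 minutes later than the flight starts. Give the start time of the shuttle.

The shuttle ends at 13:49 − 22 min = 13:27.
The flight starts at 13:27 − 270 min = 08:57.
The layover starts at 08:57 + 270 min = 13:27.
The shuttle starts at 13:27 − 100 min = 11:47.

11:47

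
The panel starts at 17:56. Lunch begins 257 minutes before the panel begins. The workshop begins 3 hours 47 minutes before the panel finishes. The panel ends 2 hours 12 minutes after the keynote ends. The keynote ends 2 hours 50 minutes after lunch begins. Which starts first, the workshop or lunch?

Lunch starts at 17:56 − 257 min = 13:39.
The keynote ends at 13:39 + 170 min = 16:29.
The panel ends at 16:29 + 132 min = 18:41.
The workshop starts at 18:41 − 227 min = 14:54.
The workshop starts at 14:54 and lunch starts at 13:39, so lunch is first.

lunch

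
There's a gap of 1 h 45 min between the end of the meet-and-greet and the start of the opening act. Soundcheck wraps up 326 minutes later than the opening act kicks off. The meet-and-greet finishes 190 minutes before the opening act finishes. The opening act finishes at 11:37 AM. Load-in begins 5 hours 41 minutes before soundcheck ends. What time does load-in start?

9:57 AM

The meet-and-greet ends at 11:37 AM − 190 min = 8:27 AM.
The opening act starts at 8:27 AM + 105 min = 10:12 AM.
Soundcheck ends at 10:12 AM + 326 min = 3:38 PM.
Load-in starts at 3:38 PM − 341 min = 9:57 AM.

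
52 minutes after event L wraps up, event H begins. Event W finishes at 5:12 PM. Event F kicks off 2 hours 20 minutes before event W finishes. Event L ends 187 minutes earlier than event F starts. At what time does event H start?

Event F starts at 5:12 PM − 140 min = 2:52 PM.
Event L ends at 2:52 PM − 187 min = 11:45 AM.
Event H starts at 11:45 AM + 52 min = 12:37 PM.

12:37 PM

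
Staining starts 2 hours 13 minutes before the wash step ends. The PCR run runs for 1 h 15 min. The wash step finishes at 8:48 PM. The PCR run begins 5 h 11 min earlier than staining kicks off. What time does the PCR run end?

Staining starts at 8:48 PM − 133 min = 6:35 PM.
The PCR run starts at 6:35 PM − 311 min = 1:24 PM.
The PCR run ends at 1:24 PM + 75 min = 2:39 PM.

2:39 PM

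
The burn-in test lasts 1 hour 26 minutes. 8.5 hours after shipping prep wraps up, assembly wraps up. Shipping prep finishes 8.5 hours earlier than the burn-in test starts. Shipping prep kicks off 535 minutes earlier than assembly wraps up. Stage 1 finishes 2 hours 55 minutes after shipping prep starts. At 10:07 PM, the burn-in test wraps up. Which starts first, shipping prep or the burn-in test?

shipping prep

The burn-in test starts at 10:07 PM − 86 min = 8:41 PM.
Shipping prep ends at 8:41 PM − 510 min = 12:11 PM.
Assembly ends at 12:11 PM + 510 min = 8:41 PM.
Shipping prep starts at 8:41 PM − 535 min = 11:46 AM.
Shipping prep starts at 11:46 AM and the burn-in test starts at 8:41 PM, so shipping prep is first.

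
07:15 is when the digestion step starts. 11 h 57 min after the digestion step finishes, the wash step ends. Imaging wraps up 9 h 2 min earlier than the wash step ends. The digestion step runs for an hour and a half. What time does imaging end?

The digestion step ends at 07:15 + 90 min = 08:45.
The wash step ends at 08:45 + 717 min = 20:42.
Imaging ends at 20:42 − 542 min = 11:40.

11:40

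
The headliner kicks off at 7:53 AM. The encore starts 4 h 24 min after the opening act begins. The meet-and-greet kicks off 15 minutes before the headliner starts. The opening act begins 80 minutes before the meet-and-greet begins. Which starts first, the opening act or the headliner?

The meet-and-greet starts at 7:53 AM − 15 min = 7:38 AM.
The opening act starts at 7:38 AM − 80 min = 6:18 AM.
The opening act starts at 6:18 AM and the headliner starts at 7:53 AM, so the opening act is first.

the opening act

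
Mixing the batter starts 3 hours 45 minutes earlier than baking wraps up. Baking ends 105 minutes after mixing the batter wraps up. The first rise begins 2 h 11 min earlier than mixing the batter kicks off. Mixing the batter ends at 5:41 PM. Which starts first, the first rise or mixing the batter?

Baking ends at 5:41 PM + 105 min = 7:26 PM.
Mixing the batter starts at 7:26 PM − 225 min = 3:41 PM.
The first rise starts at 3:41 PM − 131 min = 1:30 PM.
The first rise starts at 1:30 PM and mixing the batter starts at 3:41 PM, so the first rise is first.

the first rise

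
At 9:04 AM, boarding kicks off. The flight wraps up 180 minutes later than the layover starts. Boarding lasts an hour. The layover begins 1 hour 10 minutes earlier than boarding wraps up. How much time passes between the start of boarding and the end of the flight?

2 h 50 min

Boarding ends at 9:04 AM + 60 min = 10:04 AM.
The layover starts at 10:04 AM − 70 min = 8:54 AM.
The flight ends at 8:54 AM + 180 min = 11:54 AM.
From 9:04 AM to 11:54 AM is 2 h 50 min.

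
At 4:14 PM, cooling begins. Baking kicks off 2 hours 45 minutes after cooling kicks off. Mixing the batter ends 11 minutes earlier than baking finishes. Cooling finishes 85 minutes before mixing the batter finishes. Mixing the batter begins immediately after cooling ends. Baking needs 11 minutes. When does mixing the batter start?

Baking starts at 4:14 PM + 165 min = 6:59 PM.
Baking ends at 6:59 PM + 11 min = 7:10 PM.
Mixing the batter ends at 7:10 PM − 11 min = 6:59 PM.
Cooling ends at 6:59 PM − 85 min = 5:34 PM.
So mixing the batter starts at 5:34 PM.

5:34 PM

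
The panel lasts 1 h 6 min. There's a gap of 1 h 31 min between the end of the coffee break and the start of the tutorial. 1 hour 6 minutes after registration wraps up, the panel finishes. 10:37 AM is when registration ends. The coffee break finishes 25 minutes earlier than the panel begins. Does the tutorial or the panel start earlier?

the panel

The panel ends at 10:37 AM + 66 min = 11:43 AM.
The panel starts at 11:43 AM − 66 min = 10:37 AM.
The coffee break ends at 10:37 AM − 25 min = 10:12 AM.
The tutorial starts at 10:12 AM + 91 min = 11:43 AM.
The tutorial starts at 11:43 AM and the panel starts at 10:37 AM, so the panel is first.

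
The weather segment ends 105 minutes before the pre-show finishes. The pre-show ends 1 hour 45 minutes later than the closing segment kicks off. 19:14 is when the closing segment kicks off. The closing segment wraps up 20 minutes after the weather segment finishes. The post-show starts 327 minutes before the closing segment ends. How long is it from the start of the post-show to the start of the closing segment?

The pre-show ends at 19:14 + 105 min = 20:59.
The weather segment ends at 20:59 − 105 min = 19:14.
The closing segment ends at 19:14 + 20 min = 19:34.
The post-show starts at 19:34 − 327 min = 14:07.
From 14:07 to 19:14 is 5 hours 7 minutes.

5 hours 7 minutes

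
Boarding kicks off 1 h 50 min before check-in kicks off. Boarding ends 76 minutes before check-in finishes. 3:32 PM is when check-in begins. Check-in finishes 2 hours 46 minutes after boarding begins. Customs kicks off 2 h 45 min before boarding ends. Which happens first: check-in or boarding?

boarding

Boarding starts at 3:32 PM − 110 min = 1:42 PM.
Check-in starts at 3:32 PM and boarding starts at 1:42 PM, so boarding is first.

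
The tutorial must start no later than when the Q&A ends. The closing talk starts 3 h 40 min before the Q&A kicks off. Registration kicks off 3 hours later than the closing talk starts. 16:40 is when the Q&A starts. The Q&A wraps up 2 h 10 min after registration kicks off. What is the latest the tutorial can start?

The closing talk starts at 16:40 − 220 min = 13:00.
Registration starts at 13:00 + 180 min = 16:00.
The Q&A ends at 16:00 + 130 min = 18:10.
The tutorial is bounded by the Q&A, so the latest it can start is 18:10.

18:10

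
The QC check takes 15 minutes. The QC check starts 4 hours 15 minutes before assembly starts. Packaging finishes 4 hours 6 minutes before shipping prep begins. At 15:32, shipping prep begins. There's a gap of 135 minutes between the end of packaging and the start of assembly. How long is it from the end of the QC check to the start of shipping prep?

Packaging ends at 15:32 − 246 min = 11:26.
Assembly starts at 11:26 + 135 min = 13:41.
The QC check starts at 13:41 − 255 min = 09:26.
The QC check ends at 09:26 + 15 min = 09:41.
From 09:41 to 15:32 is 351 minutes.

351 minutes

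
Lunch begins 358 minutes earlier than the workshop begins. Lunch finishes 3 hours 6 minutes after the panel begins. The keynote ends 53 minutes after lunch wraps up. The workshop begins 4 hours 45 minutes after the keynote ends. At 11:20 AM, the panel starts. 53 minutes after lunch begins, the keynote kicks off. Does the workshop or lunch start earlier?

Lunch ends at 11:20 AM + 186 min = 2:26 PM.
The keynote ends at 2:26 PM + 53 min = 3:19 PM.
The workshop starts at 3:19 PM + 285 min = 8:04 PM.
Lunch starts at 8:04 PM − 358 min = 2:06 PM.
The workshop starts at 8:04 PM and lunch starts at 2:06 PM, so lunch is first.

lunch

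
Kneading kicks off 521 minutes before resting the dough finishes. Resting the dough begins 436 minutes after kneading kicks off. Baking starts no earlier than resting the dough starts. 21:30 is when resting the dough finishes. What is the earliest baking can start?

Kneading starts at 21:30 − 521 min = 12:49.
Resting the dough starts at 12:49 + 436 min = 20:05.
Baking is bounded by resting the dough, so the earliest it can start is 20:05.

20:05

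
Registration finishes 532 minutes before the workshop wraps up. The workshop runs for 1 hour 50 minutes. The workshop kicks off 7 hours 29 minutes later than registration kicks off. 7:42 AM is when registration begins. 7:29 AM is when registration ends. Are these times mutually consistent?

The workshop starts at 7:42 AM + 449 min = 3:11 PM.
The workshop ends at 3:11 PM + 110 min = 5:01 PM.
Registration ends at 5:01 PM − 532 min = 8:09 AM.
But registration is also said to end at 7:29 AM — a 40-minute conflict.

No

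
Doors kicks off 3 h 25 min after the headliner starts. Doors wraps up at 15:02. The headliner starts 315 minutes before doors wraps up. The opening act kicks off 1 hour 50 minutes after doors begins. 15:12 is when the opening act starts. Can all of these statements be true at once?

No

The headliner starts at 15:02 − 315 min = 09:47.
Doors starts at 09:47 + 205 min = 13:12.
The opening act starts at 13:12 + 110 min = 15:02.
But the opening act is also said to start at 15:12 — a 10-minute conflict.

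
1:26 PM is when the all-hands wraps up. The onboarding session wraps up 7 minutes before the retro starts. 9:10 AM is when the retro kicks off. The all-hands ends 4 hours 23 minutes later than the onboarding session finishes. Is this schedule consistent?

The onboarding session ends at 9:10 AM − 7 min = 9:03 AM.
The all-hands ends at 9:03 AM + 263 min = 1:26 PM.
That matches the stated 1:26 PM, so the schedule is consistent.

Yes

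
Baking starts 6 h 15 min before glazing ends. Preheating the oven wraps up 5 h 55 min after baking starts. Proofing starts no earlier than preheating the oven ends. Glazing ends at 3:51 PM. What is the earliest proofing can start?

3:31 PM

Baking starts at 3:51 PM − 375 min = 9:36 AM.
Preheating the oven ends at 9:36 AM + 355 min = 3:31 PM.
Proofing is bounded by preheating the oven, so the earliest it can start is 3:31 PM.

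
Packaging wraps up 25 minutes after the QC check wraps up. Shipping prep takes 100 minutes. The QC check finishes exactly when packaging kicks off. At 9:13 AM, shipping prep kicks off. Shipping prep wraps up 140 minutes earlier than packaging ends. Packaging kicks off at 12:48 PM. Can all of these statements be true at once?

Yes

The QC check ends at 12:48 PM.
Packaging ends at 12:48 PM + 25 min = 1:13 PM.
Shipping prep ends at 1:13 PM − 140 min = 10:53 AM.
Shipping prep starts at 10:53 AM − 100 min = 9:13 AM.
That matches the stated 9:13 AM, so the schedule is consistent.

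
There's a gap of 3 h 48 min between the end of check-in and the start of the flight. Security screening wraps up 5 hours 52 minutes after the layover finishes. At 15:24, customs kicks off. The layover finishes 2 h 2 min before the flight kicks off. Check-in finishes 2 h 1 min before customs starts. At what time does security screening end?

Check-in ends at 15:24 − 121 min = 13:23.
The flight starts at 13:23 + 228 min = 17:11.
The layover ends at 17:11 − 122 min = 15:09.
Security screening ends at 15:09 + 352 min = 21:01.

21:01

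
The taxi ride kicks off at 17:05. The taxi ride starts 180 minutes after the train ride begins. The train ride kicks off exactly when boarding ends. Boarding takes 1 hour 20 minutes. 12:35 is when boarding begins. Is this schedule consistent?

No

Boarding ends at 12:35 + 80 min = 13:55.
So the train ride starts at 13:55.
The taxi ride starts at 13:55 + 180 min = 16:55.
But the taxi ride is also said to start at 17:05 — a 10-minute conflict.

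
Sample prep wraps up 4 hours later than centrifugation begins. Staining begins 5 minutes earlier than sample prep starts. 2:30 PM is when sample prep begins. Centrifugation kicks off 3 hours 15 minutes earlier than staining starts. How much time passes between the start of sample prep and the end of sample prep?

40 minutes

Staining starts at 2:30 PM − 5 min = 2:25 PM.
Centrifugation starts at 2:25 PM − 195 min = 11:10 AM.
Sample prep ends at 11:10 AM + 240 min = 3:10 PM.
From 2:30 PM to 3:10 PM is 40 minutes.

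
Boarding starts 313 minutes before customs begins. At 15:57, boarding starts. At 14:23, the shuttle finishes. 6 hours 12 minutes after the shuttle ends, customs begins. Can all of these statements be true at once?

Customs starts at 14:23 + 372 min = 20:35.
Boarding starts at 20:35 − 313 min = 15:22.
But boarding is also said to start at 15:57 — a 35-minute conflict.

No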